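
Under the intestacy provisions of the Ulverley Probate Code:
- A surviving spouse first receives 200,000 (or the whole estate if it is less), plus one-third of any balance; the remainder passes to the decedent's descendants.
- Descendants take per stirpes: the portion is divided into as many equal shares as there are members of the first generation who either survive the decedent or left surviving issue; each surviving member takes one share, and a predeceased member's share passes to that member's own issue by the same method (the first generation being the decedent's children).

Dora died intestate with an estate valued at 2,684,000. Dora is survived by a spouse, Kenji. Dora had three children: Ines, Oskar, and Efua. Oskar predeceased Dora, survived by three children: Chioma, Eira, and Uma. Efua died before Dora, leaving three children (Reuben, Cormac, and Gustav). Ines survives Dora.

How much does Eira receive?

Kenji first takes 200,000, leaving a balance of 2,484,000. Kenji then takes one-third of the balance (828,000), for a total of 1,028,000. The remaining 1,656,000 passes to the descendants.
The descendants' portion (1,656,000) is divided into 3 shares of 552,000: Ines takes 552,000; Oskar's 552,000 share passes to Oskar's issue; Efua's 552,000 share passes to Efua's issue.
Oskar's share (552,000) is divided into 3 shares of 184,000: Chioma, Eira, and Uma each take 184,000.
Efua's share (552,000) is divided into 3 shares of 184,000: Reuben, Cormac, and Gustav each take 184,000.

Eira receives 184,000.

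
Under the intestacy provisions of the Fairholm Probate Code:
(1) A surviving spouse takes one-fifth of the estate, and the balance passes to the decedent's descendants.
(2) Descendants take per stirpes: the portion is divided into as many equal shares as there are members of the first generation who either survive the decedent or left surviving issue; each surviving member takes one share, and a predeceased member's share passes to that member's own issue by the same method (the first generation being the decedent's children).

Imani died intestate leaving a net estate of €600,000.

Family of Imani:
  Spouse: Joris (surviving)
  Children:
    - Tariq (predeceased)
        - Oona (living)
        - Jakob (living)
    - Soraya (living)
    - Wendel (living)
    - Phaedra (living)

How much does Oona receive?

Oona receives €60,000.

Joris takes one-fifth of €600,000 = €120,000. The remaining €480,000 passes to the descendants.
The descendants' portion (€480,000) is divided into 4 shares of €120,000: Soraya, Wendel, and Phaedra each take €120,000; Tariq's €120,000 share passes to Tariq's issue.
Tariq's share (€120,000) is divided into 2 shares of €60,000: Oona and Jakob each take €60,000.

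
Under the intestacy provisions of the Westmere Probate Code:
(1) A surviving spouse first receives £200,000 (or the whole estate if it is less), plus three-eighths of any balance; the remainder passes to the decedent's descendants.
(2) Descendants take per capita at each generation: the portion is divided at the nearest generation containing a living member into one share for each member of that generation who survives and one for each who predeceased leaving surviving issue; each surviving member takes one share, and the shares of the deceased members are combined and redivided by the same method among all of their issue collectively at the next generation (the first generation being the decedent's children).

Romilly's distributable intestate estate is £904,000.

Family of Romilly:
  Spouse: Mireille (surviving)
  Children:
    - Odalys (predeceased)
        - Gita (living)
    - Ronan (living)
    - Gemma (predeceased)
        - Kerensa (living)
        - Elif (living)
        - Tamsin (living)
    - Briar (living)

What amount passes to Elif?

Mireille first takes £200,000, leaving a balance of £704,000. Mireille then takes three-eighths of the balance (£264,000), for a total of £464,000. The remaining £440,000 passes to the descendants.
The descendants' portion (£440,000) is divided at the children's generation into 4 shares of £110,000. Ronan and Briar each take £110,000. The 2 shares of the deceased (Odalys and Gemma) are combined into a pool of £220,000.
That pool (£220,000) is divided at the grandchildren's generation equally among Gita, Kerensa, Elif, and Tamsin: £55,000 each.

Elif receives £55,000.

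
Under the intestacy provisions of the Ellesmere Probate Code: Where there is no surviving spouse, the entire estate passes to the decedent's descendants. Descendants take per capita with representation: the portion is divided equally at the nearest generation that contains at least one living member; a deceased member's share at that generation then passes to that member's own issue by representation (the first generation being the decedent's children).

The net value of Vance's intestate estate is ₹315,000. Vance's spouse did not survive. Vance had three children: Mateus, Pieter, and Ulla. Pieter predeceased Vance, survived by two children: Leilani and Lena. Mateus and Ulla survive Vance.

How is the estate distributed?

Mateus: ₹105,000; Leilani: ₹52,500; Lena: ₹52,500; Ulla: ₹105,000

The entire ₹315,000 passes to the descendants.
That amount (₹315,000) is divided into 3 shares of ₹105,000: Mateus and Ulla each take ₹105,000; Pieter's ₹105,000 share passes to Pieter's issue.
Pieter's share (₹105,000) is divided into 2 shares of ₹52,500: Leilani and Lena each take ₹52,500.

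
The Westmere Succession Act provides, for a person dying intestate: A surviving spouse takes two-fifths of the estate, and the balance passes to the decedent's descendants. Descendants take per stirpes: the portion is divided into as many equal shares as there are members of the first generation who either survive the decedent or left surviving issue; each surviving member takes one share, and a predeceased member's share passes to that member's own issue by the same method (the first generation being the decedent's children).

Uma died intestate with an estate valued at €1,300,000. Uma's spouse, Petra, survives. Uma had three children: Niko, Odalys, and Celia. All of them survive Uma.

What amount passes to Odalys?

Petra takes two-fifths of €1,300,000 = €520,000. The remaining €780,000 passes to the descendants.
The descendants' portion (€780,000) is divided into 3 shares of €260,000: Niko, Odalys, and Celia each take €260,000.

Odalys receives €260,000.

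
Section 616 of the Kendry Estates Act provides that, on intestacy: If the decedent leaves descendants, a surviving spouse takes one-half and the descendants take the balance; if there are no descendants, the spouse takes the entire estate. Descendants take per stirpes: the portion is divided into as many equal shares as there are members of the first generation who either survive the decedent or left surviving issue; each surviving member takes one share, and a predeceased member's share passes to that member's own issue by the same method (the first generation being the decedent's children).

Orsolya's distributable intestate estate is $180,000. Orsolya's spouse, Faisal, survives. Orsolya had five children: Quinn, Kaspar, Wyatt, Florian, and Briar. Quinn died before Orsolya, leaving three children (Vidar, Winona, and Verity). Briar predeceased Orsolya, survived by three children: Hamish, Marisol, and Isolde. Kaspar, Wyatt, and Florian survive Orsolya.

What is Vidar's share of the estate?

Faisal takes one-half of $180,000 = $90,000. The remaining $90,000 passes to the descendants.
The descendants' portion ($90,000) is divided into 5 shares of $18,000: Kaspar, Wyatt, and Florian each take $18,000; Quinn's $18,000 share passes to Quinn's issue; Briar's $18,000 share passes to Briar's issue.
Quinn's share ($18,000) is divided into 3 shares of $6,000: Vidar, Winona, and Verity each take $6,000.
Briar's share ($18,000) is divided into 3 shares of $6,000: Hamish, Marisol, and Isolde each take $6,000.

Vidar receives $6,000.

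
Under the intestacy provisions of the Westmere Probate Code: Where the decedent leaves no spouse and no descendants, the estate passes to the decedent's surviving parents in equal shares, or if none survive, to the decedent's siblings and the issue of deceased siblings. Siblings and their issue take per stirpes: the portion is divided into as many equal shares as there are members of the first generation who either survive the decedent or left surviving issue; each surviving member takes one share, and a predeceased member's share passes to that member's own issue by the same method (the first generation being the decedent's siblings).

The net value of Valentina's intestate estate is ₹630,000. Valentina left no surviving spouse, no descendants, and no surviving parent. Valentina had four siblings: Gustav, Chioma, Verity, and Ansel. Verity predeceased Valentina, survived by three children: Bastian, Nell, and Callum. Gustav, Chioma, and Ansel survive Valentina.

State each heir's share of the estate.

The entire ₹630,000 passes to the siblings and their issue.
That amount (₹630,000) is divided into 4 shares of ₹157,500: Gustav, Chioma, and Ansel each take ₹157,500; Verity's ₹157,500 share passes to Verity's issue.
Verity's share (₹157,500) is divided into 3 shares of ₹52,500: Bastian, Nell, and Callum each take ₹52,500.

Gustav: ₹157,500; Chioma: ₹157,500; Bastian: ₹52,500; Nell: ₹52,500; Callum: ₹52,500; Ansel: ₹157,500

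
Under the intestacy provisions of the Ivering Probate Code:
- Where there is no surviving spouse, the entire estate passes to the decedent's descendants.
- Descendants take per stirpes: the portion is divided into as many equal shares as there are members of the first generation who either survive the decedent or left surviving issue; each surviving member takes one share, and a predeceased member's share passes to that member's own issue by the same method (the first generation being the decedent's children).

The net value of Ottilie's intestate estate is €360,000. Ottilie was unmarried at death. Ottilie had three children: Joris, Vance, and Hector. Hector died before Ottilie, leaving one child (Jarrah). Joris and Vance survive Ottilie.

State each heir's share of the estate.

Joris: €120,000; Vance: €120,000; Jarrah: €120,000

The entire €360,000 passes to the descendants.
That amount (€360,000) is divided into 3 shares of €120,000: Joris and Vance each take €120,000; Hector's €120,000 share passes to Hector's issue.
Hector's share (€120,000) passes entirely to Jarrah.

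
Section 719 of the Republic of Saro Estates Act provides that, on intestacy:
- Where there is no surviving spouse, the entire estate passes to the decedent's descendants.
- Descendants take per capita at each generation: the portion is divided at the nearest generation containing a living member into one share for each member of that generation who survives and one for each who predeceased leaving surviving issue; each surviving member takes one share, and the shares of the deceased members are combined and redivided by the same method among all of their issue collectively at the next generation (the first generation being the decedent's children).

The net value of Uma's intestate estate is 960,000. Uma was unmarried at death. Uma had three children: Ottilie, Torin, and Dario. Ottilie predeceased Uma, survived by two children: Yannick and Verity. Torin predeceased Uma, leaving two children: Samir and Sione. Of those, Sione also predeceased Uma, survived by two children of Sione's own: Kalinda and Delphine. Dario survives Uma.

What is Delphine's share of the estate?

The entire 960,000 passes to the descendants.
That amount (960,000) is divided at the children's generation into 3 shares of 320,000. Dario takes 320,000. The 2 shares of the deceased (Ottilie and Torin) are combined into a pool of 640,000.
That pool (640,000) is divided at the grandchildren's generation into 4 shares of 160,000. Yannick, Verity, and Samir each take 160,000. The remaining share for the deceased Sione (160,000) is carried to the next generation.
That pool (160,000) is divided at the great-grandchildren's generation equally among Kalinda and Delphine: 80,000 each.

Delphine receives 80,000.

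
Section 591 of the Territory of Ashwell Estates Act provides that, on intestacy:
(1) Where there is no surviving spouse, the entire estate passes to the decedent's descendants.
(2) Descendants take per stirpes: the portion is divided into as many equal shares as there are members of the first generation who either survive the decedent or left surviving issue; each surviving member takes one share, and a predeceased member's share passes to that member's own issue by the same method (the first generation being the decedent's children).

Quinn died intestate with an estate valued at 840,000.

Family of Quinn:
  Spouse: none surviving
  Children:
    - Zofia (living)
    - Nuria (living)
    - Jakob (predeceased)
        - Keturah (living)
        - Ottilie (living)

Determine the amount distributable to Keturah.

The entire 840,000 passes to the descendants.
That amount (840,000) is divided into 3 shares of 280,000: Zofia and Nuria each take 280,000; Jakob's 280,000 share passes to Jakob's issue.
Jakob's share (280,000) is divided into 2 shares of 140,000: Keturah and Ottilie each take 140,000.

Keturah receives 140,000.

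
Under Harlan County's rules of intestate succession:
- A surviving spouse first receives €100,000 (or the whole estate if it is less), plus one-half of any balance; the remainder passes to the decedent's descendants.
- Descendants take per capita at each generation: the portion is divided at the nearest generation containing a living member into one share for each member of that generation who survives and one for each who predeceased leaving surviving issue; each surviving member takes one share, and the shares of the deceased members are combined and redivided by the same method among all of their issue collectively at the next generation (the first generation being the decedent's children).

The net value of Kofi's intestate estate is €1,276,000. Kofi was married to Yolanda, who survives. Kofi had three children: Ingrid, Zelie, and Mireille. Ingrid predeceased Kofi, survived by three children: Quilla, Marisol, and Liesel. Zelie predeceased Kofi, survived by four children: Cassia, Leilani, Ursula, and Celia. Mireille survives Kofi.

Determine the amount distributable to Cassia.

Cassia receives €56,000.

Yolanda first takes €100,000, leaving a balance of €1,176,000. Yolanda then takes one-half of the balance (€588,000), for a total of €688,000. The remaining €588,000 passes to the descendants.
The descendants' portion (€588,000) is divided at the children's generation into 3 shares of €196,000. Mireille takes €196,000. The 2 shares of the deceased (Ingrid and Zelie) are combined into a pool of €392,000.
That pool (€392,000) is divided at the grandchildren's generation equally among Quilla, Marisol, Liesel, Cassia, Leilani, Ursula, and Celia: €56,000 each.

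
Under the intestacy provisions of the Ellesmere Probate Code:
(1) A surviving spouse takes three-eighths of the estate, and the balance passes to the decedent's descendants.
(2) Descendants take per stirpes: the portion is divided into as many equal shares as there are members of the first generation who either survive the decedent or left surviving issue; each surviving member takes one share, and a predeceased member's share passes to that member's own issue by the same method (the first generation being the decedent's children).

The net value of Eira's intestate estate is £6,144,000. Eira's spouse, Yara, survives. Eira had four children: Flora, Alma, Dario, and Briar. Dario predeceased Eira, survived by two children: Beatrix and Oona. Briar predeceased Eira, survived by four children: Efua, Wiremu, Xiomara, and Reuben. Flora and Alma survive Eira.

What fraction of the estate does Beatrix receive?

Beatrix receives 5/64 of the estate.

Yara takes three-eighths of £6,144,000 = £2,304,000. The remaining £3,840,000 passes to the descendants.
The descendants' portion (£3,840,000) is divided into 4 shares of £960,000: Flora and Alma each take £960,000; Dario's £960,000 share passes to Dario's issue; Briar's £960,000 share passes to Briar's issue.
Dario's share (£960,000) is divided into 2 shares of £480,000: Beatrix and Oona each take £480,000.
Briar's share (£960,000) is divided into 4 shares of £240,000: Efua, Wiremu, Xiomara, and Reuben each take £240,000.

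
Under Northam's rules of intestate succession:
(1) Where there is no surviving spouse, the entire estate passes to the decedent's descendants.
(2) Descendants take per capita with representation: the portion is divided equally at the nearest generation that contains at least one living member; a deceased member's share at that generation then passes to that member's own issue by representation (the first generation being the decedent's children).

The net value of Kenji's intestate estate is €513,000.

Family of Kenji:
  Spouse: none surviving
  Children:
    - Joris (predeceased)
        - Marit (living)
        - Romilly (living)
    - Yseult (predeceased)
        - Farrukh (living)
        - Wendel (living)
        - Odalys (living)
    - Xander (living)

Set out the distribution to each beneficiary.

Marit: €85,500; Romilly: €85,500; Farrukh: €57,000; Wendel: €57,000; Odalys: €57,000; Xander: €171,000

The entire €513,000 passes to the descendants.
That amount (€513,000) is divided into 3 shares of €171,000: Xander takes €171,000; Joris's €171,000 share passes to Joris's issue; Yseult's €171,000 share passes to Yseult's issue.
Joris's share (€171,000) is divided into 2 shares of €85,500: Marit and Romilly each take €85,500.
Yseult's share (€171,000) is divided into 3 shares of €57,000: Farrukh, Wendel, and Odalys each take €57,000.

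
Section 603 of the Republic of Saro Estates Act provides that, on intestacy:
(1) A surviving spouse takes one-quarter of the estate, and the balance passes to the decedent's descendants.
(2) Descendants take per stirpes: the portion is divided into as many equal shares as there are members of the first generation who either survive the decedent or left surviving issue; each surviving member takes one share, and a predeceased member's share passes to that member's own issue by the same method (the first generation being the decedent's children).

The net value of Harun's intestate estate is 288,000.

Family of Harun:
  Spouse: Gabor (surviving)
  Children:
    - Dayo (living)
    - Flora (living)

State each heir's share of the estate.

Gabor: 72,000; Dayo: 108,000; Flora: 108,000

Gabor takes one-quarter of 288,000 = 72,000. The remaining 216,000 passes to the descendants.
The descendants' portion (216,000) is divided into 2 shares of 108,000: Dayo and Flora each take 108,000.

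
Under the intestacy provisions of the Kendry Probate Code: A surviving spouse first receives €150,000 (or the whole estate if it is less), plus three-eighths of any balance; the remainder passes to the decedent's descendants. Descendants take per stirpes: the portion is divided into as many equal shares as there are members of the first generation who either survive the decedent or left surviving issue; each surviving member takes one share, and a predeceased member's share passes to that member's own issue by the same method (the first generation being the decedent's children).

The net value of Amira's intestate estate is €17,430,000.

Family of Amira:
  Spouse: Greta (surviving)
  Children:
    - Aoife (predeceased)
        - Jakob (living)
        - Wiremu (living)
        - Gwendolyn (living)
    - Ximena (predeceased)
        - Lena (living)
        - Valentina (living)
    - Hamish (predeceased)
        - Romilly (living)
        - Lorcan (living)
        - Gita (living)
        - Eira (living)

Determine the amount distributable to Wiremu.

Greta first takes €150,000, leaving a balance of €17,280,000. Greta then takes three-eighths of the balance (€6,480,000), for a total of €6,630,000. The remaining €10,800,000 passes to the descendants.
The descendants' portion (€10,800,000) is divided into 3 shares of €3,600,000: Aoife's €3,600,000 share passes to Aoife's issue; Ximena's €3,600,000 share passes to Ximena's issue; Hamish's €3,600,000 share passes to Hamish's issue.
Aoife's share (€3,600,000) is divided into 3 shares of €1,200,000: Jakob, Wiremu, and Gwendolyn each take €1,200,000.
Ximena's share (€3,600,000) is divided into 2 shares of €1,800,000: Lena and Valentina each take €1,800,000.
Hamish's share (€3,600,000) is divided into 4 shares of €900,000: Romilly, Lorcan, Gita, and Eira each take €900,000.

Wiremu receives €1,200,000.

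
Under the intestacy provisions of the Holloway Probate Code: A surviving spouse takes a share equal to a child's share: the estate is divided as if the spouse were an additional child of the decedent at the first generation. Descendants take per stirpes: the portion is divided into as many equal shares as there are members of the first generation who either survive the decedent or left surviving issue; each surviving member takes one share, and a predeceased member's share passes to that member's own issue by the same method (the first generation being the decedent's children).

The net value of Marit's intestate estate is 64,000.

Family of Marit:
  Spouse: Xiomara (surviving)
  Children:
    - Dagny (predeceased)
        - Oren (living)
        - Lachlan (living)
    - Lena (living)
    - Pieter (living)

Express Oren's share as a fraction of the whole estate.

Oren receives 1/8 of the estate.

The spouse counts as an additional share at the children's level, so there are 4 primary shares of 16,000. Xiomara takes one such share (16,000).
The children's combined portion (48,000) is divided into 3 shares of 16,000: Lena and Pieter each take 16,000; Dagny's 16,000 share passes to Dagny's issue.
Dagny's share (16,000) is divided into 2 shares of 8,000: Oren and Lachlan each take 8,000.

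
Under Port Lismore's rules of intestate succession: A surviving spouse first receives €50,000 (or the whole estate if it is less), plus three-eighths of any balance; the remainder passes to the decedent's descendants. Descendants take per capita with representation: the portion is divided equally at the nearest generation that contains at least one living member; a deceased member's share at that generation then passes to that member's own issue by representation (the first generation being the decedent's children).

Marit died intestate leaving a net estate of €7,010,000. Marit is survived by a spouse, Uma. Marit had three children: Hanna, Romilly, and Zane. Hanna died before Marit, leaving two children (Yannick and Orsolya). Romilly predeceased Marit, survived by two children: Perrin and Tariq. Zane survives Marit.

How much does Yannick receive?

Uma first takes €50,000, leaving a balance of €6,960,000. Uma then takes three-eighths of the balance (€2,610,000), for a total of €2,660,000. The remaining €4,350,000 passes to the descendants.
The descendants' portion (€4,350,000) is divided into 3 shares of €1,450,000: Zane takes €1,450,000; Hanna's €1,450,000 share passes to Hanna's issue; Romilly's €1,450,000 share passes to Romilly's issue.
Hanna's share (€1,450,000) is divided into 2 shares of €725,000: Yannick and Orsolya each take €725,000.
Romilly's share (€1,450,000) is divided into 2 shares of €725,000: Perrin and Tariq each take €725,000.

Yannick receives €725,000.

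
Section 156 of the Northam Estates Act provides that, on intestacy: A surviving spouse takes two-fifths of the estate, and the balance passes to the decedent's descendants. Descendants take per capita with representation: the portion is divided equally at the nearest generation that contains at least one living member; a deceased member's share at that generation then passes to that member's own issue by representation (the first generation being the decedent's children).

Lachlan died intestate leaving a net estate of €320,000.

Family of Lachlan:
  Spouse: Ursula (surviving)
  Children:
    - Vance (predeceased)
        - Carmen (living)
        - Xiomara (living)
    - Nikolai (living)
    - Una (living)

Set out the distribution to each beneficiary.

Ursula: €128,000; Carmen: €32,000; Xiomara: €32,000; Nikolai: €64,000; Una: €64,000

Ursula takes two-fifths of €320,000 = €128,000. The remaining €192,000 passes to the descendants.
The descendants' portion (€192,000) is divided into 3 shares of €64,000: Nikolai and Una each take €64,000; Vance's €64,000 share passes to Vance's issue.
Vance's share (€64,000) is divided into 2 shares of €32,000: Carmen and Xiomara each take €32,000.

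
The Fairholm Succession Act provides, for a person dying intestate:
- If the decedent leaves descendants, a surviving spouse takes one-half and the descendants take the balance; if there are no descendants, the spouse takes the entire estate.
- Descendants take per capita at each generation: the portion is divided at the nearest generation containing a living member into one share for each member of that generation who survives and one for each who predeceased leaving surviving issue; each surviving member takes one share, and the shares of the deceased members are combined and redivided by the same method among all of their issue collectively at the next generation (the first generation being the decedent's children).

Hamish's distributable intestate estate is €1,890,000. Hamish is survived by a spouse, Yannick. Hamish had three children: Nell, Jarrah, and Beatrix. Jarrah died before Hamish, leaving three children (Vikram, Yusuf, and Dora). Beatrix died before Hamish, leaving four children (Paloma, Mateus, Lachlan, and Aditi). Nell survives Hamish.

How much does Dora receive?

Yannick takes one-half of €1,890,000 = €945,000. The remaining €945,000 passes to the descendants.
The descendants' portion (€945,000) is divided at the children's generation into 3 shares of €315,000. Nell takes €315,000. The 2 shares of the deceased (Jarrah and Beatrix) are combined into a pool of €630,000.
That pool (€630,000) is divided at the grandchildren's generation equally among Vikram, Yusuf, Dora, Paloma, Mateus, Lachlan, and Aditi: €90,000 each.

Dora receives €90,000.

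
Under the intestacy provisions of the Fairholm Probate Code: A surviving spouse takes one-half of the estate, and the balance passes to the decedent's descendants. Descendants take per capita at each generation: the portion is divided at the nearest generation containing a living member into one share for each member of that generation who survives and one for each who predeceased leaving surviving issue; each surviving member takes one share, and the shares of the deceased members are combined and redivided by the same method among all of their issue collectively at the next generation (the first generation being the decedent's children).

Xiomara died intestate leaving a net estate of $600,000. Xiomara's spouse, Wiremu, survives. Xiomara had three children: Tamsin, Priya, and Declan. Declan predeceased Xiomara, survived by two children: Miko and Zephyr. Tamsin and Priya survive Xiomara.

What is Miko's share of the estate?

Miko receives $50,000.

Wiremu takes one-half of $600,000 = $300,000. The remaining $300,000 passes to the descendants.
The descendants' portion ($300,000) is divided at the children's generation into 3 shares of $100,000. Tamsin and Priya each take $100,000. The remaining share for the deceased Declan ($100,000) is carried to the next generation.
That pool ($100,000) is divided at the grandchildren's generation equally among Miko and Zephyr: $50,000 each.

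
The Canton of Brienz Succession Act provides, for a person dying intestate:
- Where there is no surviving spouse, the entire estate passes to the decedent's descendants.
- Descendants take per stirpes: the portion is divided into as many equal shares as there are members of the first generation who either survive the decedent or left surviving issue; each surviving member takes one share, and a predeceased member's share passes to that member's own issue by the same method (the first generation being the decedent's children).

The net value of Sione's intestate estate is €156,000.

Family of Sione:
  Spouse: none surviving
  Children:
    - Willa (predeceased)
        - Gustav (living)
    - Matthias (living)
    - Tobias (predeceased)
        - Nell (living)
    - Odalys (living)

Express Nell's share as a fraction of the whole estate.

The entire €156,000 passes to the descendants.
That amount (€156,000) is divided into 4 shares of €39,000: Matthias and Odalys each take €39,000; Willa's €39,000 share passes to Willa's issue; Tobias's €39,000 share passes to Tobias's issue.
Willa's share (€39,000) passes entirely to Gustav.
Tobias's share (€39,000) passes entirely to Nell.

Nell receives 1/4 of the estate.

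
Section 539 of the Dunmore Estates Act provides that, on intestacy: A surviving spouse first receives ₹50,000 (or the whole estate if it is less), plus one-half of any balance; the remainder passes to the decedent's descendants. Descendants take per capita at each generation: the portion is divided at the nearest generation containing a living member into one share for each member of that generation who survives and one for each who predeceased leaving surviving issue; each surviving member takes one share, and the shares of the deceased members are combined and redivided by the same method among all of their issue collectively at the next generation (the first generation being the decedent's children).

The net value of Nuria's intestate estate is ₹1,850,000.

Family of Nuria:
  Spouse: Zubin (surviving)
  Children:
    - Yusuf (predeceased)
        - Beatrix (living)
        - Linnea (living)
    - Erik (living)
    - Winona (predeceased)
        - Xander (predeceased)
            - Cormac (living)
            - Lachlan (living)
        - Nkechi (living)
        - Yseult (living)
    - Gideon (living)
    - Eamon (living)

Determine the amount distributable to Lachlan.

Zubin first takes ₹50,000, leaving a balance of ₹1,800,000. Zubin then takes one-half of the balance (₹900,000), for a total of ₹950,000. The remaining ₹900,000 passes to the descendants.
The descendants' portion (₹900,000) is divided at the children's generation into 5 shares of ₹180,000. Erik, Gideon, and Eamon each take ₹180,000. The 2 shares of the deceased (Yusuf and Winona) are combined into a pool of ₹360,000.
That pool (₹360,000) is divided at the grandchildren's generation into 5 shares of ₹72,000. Beatrix, Linnea, Nkechi, and Yseult each take ₹72,000. The remaining share for the deceased Xander (₹72,000) is carried to the next generation.
That pool (₹72,000) is divided at the great-grandchildren's generation equally among Cormac and Lachlan: ₹36,000 each.

Lachlan receives ₹36,000.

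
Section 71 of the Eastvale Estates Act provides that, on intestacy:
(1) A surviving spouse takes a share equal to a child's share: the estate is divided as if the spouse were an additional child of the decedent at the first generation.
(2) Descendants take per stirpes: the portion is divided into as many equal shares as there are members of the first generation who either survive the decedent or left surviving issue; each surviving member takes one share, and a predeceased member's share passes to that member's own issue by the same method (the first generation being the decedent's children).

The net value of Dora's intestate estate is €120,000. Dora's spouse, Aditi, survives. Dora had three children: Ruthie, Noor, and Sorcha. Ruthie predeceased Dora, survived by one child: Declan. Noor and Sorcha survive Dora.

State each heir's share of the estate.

The spouse counts as an additional share at the children's level, so there are 4 primary shares of €30,000. Aditi takes one such share (€30,000).
The children's combined portion (€90,000) is divided into 3 shares of €30,000: Noor and Sorcha each take €30,000; Ruthie's €30,000 share passes to Ruthie's issue.
Ruthie's share (€30,000) passes entirely to Declan.

Aditi: €30,000; Declan: €30,000; Noor: €30,000; Sorcha: €30,000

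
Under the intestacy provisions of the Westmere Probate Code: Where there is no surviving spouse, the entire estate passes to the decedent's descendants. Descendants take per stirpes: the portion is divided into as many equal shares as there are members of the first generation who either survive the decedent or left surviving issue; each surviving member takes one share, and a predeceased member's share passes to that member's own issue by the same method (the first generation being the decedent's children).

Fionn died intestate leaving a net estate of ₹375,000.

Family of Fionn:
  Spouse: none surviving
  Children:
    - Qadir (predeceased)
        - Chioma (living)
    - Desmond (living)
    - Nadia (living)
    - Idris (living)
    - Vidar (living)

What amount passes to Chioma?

Chioma receives ₹75,000.

The entire ₹375,000 passes to the descendants.
That amount (₹375,000) is divided into 5 shares of ₹75,000: Desmond, Nadia, Idris, and Vidar each take ₹75,000; Qadir's ₹75,000 share passes to Qadir's issue.
Qadir's share (₹75,000) passes entirely to Chioma.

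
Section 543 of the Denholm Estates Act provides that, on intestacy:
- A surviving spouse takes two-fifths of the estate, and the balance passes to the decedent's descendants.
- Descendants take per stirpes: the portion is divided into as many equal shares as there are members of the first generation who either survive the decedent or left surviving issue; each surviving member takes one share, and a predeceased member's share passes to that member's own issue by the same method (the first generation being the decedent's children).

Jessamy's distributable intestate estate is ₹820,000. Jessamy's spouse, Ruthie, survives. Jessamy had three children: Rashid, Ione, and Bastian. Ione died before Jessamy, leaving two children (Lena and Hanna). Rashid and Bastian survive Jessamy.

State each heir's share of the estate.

Ruthie takes two-fifths of ₹820,000 = ₹328,000. The remaining ₹492,000 passes to the descendants.
The descendants' portion (₹492,000) is divided into 3 shares of ₹164,000: Rashid and Bastian each take ₹164,000; Ione's ₹164,000 share passes to Ione's issue.
Ione's share (₹164,000) is divided into 2 shares of ₹82,000: Lena and Hanna each take ₹82,000.

Ruthie: ₹328,000; Rashid: ₹164,000; Lena: ₹82,000; Hanna: ₹82,000; Bastian: ₹164,000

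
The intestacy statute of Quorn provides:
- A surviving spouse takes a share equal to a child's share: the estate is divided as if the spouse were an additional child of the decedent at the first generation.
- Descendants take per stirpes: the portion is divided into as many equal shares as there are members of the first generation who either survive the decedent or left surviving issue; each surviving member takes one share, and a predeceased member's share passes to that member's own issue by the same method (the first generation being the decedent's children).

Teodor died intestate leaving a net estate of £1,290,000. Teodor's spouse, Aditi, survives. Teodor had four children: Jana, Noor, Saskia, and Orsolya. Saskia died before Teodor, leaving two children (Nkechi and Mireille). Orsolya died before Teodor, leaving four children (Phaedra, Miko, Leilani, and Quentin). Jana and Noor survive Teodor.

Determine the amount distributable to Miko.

Miko receives £64,500.

The spouse counts as an additional share at the children's level, so there are 5 primary shares of £258,000. Aditi takes one such share (£258,000).
The children's combined portion (£1,032,000) is divided into 4 shares of £258,000: Jana and Noor each take £258,000; Saskia's £258,000 share passes to Saskia's issue; Orsolya's £258,000 share passes to Orsolya's issue.
Saskia's share (£258,000) is divided into 2 shares of £129,000: Nkechi and Mireille each take £129,000.
Orsolya's share (£258,000) is divided into 4 shares of £64,500: Phaedra, Miko, Leilani, and Quentin each take £64,500.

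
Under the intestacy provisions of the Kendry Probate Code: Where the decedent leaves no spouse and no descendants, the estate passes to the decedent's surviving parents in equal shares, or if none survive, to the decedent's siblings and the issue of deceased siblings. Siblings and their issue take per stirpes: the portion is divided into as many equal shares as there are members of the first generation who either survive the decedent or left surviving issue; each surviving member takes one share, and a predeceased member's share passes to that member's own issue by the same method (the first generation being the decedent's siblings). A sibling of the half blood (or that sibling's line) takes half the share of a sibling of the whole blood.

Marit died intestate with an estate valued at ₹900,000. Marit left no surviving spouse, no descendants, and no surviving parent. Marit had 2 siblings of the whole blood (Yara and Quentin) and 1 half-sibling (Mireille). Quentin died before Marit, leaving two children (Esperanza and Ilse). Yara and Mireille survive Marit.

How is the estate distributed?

The entire ₹900,000 passes to the siblings and their issue.
Counting each half-blood sibling's line as half a unit, there are 5/2 units in ₹900,000, so one unit is ₹360,000. Whole-blood lines (Yara and Quentin) take ₹360,000 each; half-blood lines (Mireille) take ₹180,000 each.
Quentin's share (₹360,000) is divided into 2 shares of ₹180,000: Esperanza and Ilse each take ₹180,000.

Yara: ₹360,000; Esperanza: ₹180,000; Ilse: ₹180,000; Mireille: ₹180,000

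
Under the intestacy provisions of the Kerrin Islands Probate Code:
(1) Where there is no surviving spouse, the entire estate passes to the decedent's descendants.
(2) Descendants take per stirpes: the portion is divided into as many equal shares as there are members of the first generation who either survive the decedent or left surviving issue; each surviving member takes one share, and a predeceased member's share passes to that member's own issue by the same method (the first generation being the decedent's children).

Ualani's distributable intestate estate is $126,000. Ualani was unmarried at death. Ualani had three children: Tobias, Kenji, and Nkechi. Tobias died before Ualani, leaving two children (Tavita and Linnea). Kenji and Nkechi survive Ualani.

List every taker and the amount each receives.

Tavita: $21,000; Linnea: $21,000; Kenji: $42,000; Nkechi: $42,000

The entire $126,000 passes to the descendants.
That amount ($126,000) is divided into 3 shares of $42,000: Kenji and Nkechi each take $42,000; Tobias's $42,000 share passes to Tobias's issue.
Tobias's share ($42,000) is divided into 2 shares of $21,000: Tavita and Linnea each take $21,000.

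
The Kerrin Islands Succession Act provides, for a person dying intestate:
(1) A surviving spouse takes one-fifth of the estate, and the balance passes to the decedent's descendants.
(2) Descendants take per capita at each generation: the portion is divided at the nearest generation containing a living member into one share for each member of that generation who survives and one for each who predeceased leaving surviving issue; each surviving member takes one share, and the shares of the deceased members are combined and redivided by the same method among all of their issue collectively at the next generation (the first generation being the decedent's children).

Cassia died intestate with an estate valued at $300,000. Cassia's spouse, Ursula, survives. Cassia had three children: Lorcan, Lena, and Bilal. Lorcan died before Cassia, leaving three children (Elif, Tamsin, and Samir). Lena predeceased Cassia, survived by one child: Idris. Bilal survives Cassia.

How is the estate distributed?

Ursula takes one-fifth of $300,000 = $60,000. The remaining $240,000 passes to the descendants.
The descendants' portion ($240,000) is divided at the children's generation into 3 shares of $80,000. Bilal takes $80,000. The 2 shares of the deceased (Lorcan and Lena) are combined into a pool of $160,000.
That pool ($160,000) is divided at the grandchildren's generation equally among Elif, Tamsin, Samir, and Idris: $40,000 each.

Ursula: $60,000; Elif: $40,000; Tamsin: $40,000; Samir: $40,000; Idris: $40,000; Bilal: $80,000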